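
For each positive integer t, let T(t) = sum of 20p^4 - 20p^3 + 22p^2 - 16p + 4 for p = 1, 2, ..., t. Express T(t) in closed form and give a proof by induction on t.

T(t) = t(4t^4 + 5t^3 + 4t^2 - 2t - 1)

We claim T(t) = t(4t^4 + 5t^3 + 4t^2 - 2t - 1) for all t ≥ 1.
For the base case t = 1: T(1) = 10, and the closed form gives 10. They agree.
Suppose the result is true for t = p, so T(p) = p(4p^4 + 5p^3 + 4p^2 - 2p - 1).
Then T(p+1) = T(p) + (20p^4 + 60p^3 + 82p^2 + 48p + 10) = (p(4p^4 + 5p^3 + 4p^2 - 2p - 1)) + (20p^4 + 60p^3 + 82p^2 + 48p + 10).
Simplifying, T(p+1) = (p + 1)(4p^4 + 21p^3 + 43p^2 + 37p + 10) = (p+1)(4(p+1)^4 + 5(p+1)^3 + 4(p+1)^2 - 2(p+1) - 1),
which is the closed form with t = p+1.
This completes the induction.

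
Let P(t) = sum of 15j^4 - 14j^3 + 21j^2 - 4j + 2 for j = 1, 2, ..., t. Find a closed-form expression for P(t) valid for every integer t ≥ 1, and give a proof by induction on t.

We claim P(t) = t(3t^4 + 4t^3 + 5t^2 + 5t + 3) for all t ≥ 1.
Base step (t = 1): P(1) = 20, and the closed form gives 20. They agree.
For the inductive step, assume it holds for an arbitrary j ≥ 1, so P(j) = j(3j^4 + 4j^3 + 5j^2 + 5j + 3).
Then P(j+1) = P(j) + (15j^4 + 46j^3 + 69j^2 + 56j + 20) = (j(3j^4 + 4j^3 + 5j^2 + 5j + 3)) + (15j^4 + 46j^3 + 69j^2 + 56j + 20).
Simplifying, P(j+1) = (j + 1)(3j^4 + 16j^3 + 35j^2 + 39j + 20) = (j+1)(3(j+1)^4 + 4(j+1)^3 + 5(j+1)^2 + 5(j+1) + 3),
which is the closed form with t = j+1.
By induction, the statement is established for all t ≥ 1.

P(t) = t(3t^4 + 4t^3 + 5t^2 + 5t + 3)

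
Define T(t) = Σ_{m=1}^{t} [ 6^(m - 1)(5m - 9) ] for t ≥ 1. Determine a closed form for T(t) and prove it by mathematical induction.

T(t) = 6^t(t - 2) + 2

We claim T(t) = 6^t(t - 2) + 2 for all t ≥ 1.
Base case (t = 1): T(1) = -4, and the closed form gives -4. They agree.
Inductive step: assume the claim holds for t = m, so T(m) = 6^m(m - 2) + 2.
Then T(m+1) = T(m) + (6^m(5m - 4)) = (6^m(m - 2) + 2) + (6^m(5m - 4)).
Simplifying, T(m+1) = 6·6^m·m - 6·6^m + 2 = 6^(m+1)((m+1) - 2) + 2,
which is the closed form with t = m+1.
Hence, by induction on t, the claim holds for every t ≥ 1.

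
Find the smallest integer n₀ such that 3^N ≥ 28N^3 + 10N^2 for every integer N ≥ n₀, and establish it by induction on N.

n₀ = 10

At N = 9: 19683 < 21222, so the inequality fails and n₀ ≥ 10. We prove 3^N ≥ 28N^3 + 10N^2 for all N ≥ 10.
When N = 10: 3^N = 59049 and 28N^3 + 10N^2 = 29000, so 59049 ≥ 29000.
Inductive step: suppose the statement holds for some m ≥ 10, so 3^m ≥ 28m^3 + 10m^2.
Then 3^(m + 1) = 3·(3^m) ≥ 3·(28m^3 + 10m^2).
Also, for m ≥ 10 we have 3·(28m^3 + 10m^2) ≥ 28(m+1)^3 + 10(m+1)^2, since 3·(28m^3 + 10m^2) − (28(m+1)^3 + 10(m+1)^2) = 56m^3 - 64m^2 - 104m - 38, which is nonnegative for all m ≥ 10.
Combining, 3^(m + 1) ≥ 28(m+1)^3 + 10(m+1)^2.
This completes the induction.
Hence the smallest such n₀ is 10.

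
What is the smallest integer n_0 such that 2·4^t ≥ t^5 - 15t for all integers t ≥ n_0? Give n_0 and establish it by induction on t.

At t = 5: 2048 < 3050, so the inequality fails and n_0 ≥ 6. We prove 2·4^t ≥ t^5 - 15t for all t ≥ 6.
When t = 6: 2·4^t = 8192 and t^5 - 15t = 7686, so 8192 ≥ 7686.
For the inductive step, assume it holds for an arbitrary m ≥ 6, so 2·4^m ≥ m^5 - 15m.
Then 2·4^(m + 1) = 4·(2·4^m) ≥ 4·(m^5 - 15m).
Also, for m ≥ 6 we have 4·(m^5 - 15m) ≥ (m+1)^5 - 15(m+1), since 4·(m^5 - 15m) − ((m+1)^5 - 15(m+1)) = 3m^5 - 5m^4 - 10m^3 - 10m^2 - 50m + 14, which is nonnegative for all m ≥ 6.
Combining, 2·4^(m + 1) ≥ (m+1)^5 - 15(m+1).
This completes the induction.
Hence the smallest such n_0 is 6.

n_0 = 6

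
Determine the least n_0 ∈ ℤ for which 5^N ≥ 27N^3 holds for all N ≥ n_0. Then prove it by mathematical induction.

n_0 = 6

At N = 5: 3125 < 3375, so the inequality fails and n_0 ≥ 6. We prove 5^N ≥ 27N^3 for all N ≥ 6.
When N = 6: 5^N = 15625 and 27N^3 = 5832, so 15625 ≥ 5832.
For the inductive step, assume it holds for an arbitrary j ≥ 6, so 5^j ≥ 27j^3.
Then 5^(j + 1) = 5·(5^j) ≥ 5·(27j^3).
Also, for j ≥ 6 we have 5·(27j^3) ≥ 27(j+1)^3, since 5 ≥ (1 + 1/j)^3 for all j ≥ 6.
Combining, 5^(j + 1) ≥ 27(j+1)^3.
Hence, by induction on N, the claim holds for every N ≥ 6.
Hence the smallest such n_0 is 6.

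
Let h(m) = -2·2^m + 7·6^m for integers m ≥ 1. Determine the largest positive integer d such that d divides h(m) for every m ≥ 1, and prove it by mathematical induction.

d = 2

Computing the first values: h(1) = 38 and h(2) = 244; gcd(38, 244) = 2, so d ≤ 2.
We prove 2 | -2·2^m + 7·6^m for all m ≥ 1 by induction on m.
For the base case m = 1: h(1) = 38 = 2·(19), so 2 | h(1).
Suppose the result is true for m = p, i.e. 2 | h(p). Then
h(p+1) − 6·h(p) = (-2·2^(p+1) + 7·6^(p+1)) − 6·(-2·2^p + 7·6^p) = (-2)·2^p·(2 − 6) = (8)·2^p. Since 2 | h(p) by the inductive hypothesis, 2 | 6·h(p); and 2 | 8 since 8 = 2·4. Therefore 2 | h(p+1).
By induction, the statement is established for all m ≥ 1.
Therefore the largest such d is 2.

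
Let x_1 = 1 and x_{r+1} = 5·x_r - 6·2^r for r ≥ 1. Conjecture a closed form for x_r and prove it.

x_r = 2^(r + 1) - 3·5^(r - 1)

Computing the first terms: x_1 = 1, x_2 = -7, x_3 = -59. This suggests x_r = 2^(r + 1) - 3·5^(r - 1).
When r = 1: the formula gives 1 = 1 = x_1.
Inductive step: suppose the statement holds for some m ≥ 1, so x_m = 2^(m + 1) - 3·5^(m - 1).
Then x_{m+1} = 5·x_m - 6·2^m = 5·(2^(m + 1) - 3·5^(m - 1)) - 6·2^m = 2^(m + 2) - 3·5^m = 2^((m+1) + 1) - 3·5^((m+1) - 1),
which is the claimed formula at r = m+1.
By induction, the statement is established for all r ≥ 1.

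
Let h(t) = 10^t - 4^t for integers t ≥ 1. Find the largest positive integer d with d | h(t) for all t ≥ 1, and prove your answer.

Computing the first values: h(1) = 6 and h(2) = 84; gcd(6, 84) = 6, so d ≤ 6.
We prove 6 | 10^t - 4^t for all t ≥ 1 by induction on t.
When t = 1: h(1) = 6 = 6·(1), so 6 | h(1).
Inductive step: suppose the statement holds for some m ≥ 1, i.e. 6 | h(m). Then
10^{m+1} − 4^{m+1} = 10·10^m − 4·4^m = 10·(10^m − 4^m) + (6)·4^m. The first term is divisible by 6 by the inductive hypothesis, and the second term (6)·4^m is divisible by 6 since 6 | 6. Hence 6 | h(m+1).
By the principle of mathematical induction, the result holds for all t ≥ 1.
Therefore the largest such d is 6.

d = 6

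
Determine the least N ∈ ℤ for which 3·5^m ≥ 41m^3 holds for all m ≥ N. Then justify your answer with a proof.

At m = 4: 1875 < 2624, so the inequality fails and N ≥ 5. We prove 3·5^m ≥ 41m^3 for all m ≥ 5.
When m = 5: 3·5^m = 9375 and 41m^3 = 5125, so 9375 ≥ 5125.
Inductive step: suppose the statement holds for some j ≥ 5, so 3·5^j ≥ 41j^3.
Then 3·5^(j + 1) = 5·(3·5^j) ≥ 5·(41j^3).
Also, for j ≥ 5 we have 5·(41j^3) ≥ 41(j+1)^3, since 5 ≥ (1 + 1/j)^3 for all j ≥ 5.
Combining, 3·5^(j + 1) ≥ 41(j+1)^3.
This completes the induction.
Hence the smallest such N is 5.

N = 5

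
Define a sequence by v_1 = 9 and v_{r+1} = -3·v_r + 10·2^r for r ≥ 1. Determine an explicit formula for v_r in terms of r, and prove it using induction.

v_r = 5(-3)^(r - 1) + 2^(r + 1)

Computing the first terms: v_1 = 9, v_2 = -7, v_3 = 61. This suggests v_r = 5(-3)^(r - 1) + 2^(r + 1).
Base case (r = 1): the formula gives 9 = 9 = v_1.
Inductive step: assume the claim holds for r = k, so v_k = 5(-3)^(k - 1) + 2^(k + 1).
Then v_{k+1} = -3·v_k + 10·2^k = -3·(5(-3)^(k - 1) + 2^(k + 1)) + 10·2^k = 5(-3)^k + 2^(k + 2) = 5(-3)^((k+1) - 1) + 2^((k+1) + 1),
which is the claimed formula at r = k+1.
By induction, the statement is established for all r ≥ 1.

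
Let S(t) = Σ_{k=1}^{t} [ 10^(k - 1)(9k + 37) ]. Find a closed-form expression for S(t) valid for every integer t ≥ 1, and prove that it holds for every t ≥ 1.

S(t) = 10^t(t + 4) - 4

We claim S(t) = 10^t(t + 4) - 4 for all t ≥ 1.
For the base case t = 1: S(1) = 46, and the closed form gives 46. They agree.
Inductive step: assume the claim holds for t = k, so S(k) = 10^k(k + 4) - 4.
Then S(k+1) = S(k) + (10^k(9k + 46)) = (10^k(k + 4) - 4) + (10^k(9k + 46)).
Simplifying, S(k+1) = 10·10^k·k + 50·10^k - 4 = 10^(k+1)((k+1) + 4) - 4,
which is the closed form with t = k+1.
By induction, the statement is established for all t ≥ 1.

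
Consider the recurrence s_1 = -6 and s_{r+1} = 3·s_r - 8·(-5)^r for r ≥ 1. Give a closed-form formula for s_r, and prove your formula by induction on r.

s_r = (-5)^r - 3^(r - 1)

Computing the first terms: s_1 = -6, s_2 = 22, s_3 = -134. This suggests s_r = (-5)^r - 3^(r - 1).
Base step (r = 1): the formula gives -6 = -6 = s_1.
For the inductive step, assume it holds for an arbitrary j ≥ 1, so s_j = (-5)^j - 3^(j - 1).
Then s_{j+1} = 3·s_j - 8·(-5)^j = 3·((-5)^j - 3^(j - 1)) - 8·(-5)^j = (-5)^(j + 1) - 3^j = (-5)^(j+1) - 3^((j+1) - 1),
which is the claimed formula at r = j+1.
Hence, by induction on r, the claim holds for every r ≥ 1.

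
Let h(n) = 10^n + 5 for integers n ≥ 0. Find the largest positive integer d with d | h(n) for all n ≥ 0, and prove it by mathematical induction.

d = 3

Computing the first values: h(0) = 6 and h(1) = 15; gcd(6, 15) = 3, so d ≤ 3.
We prove 3 | 10^n + 5 for all n ≥ 0 by induction on n.
Base step (n = 0): h(0) = 6 = 3·(2), so 3 | h(0).
Inductive step: assume the claim holds for n = k, i.e. 3 | h(k). Then
h(k+1) = 10^(k+1) + 5 = 10·(10^k + 5) - 45 = 10·h(k) - 45. The first term is divisible by 3 by the inductive hypothesis, and -45 is divisible by 3. Hence 3 | h(k+1).
By induction, the statement is established for all n ≥ 0.
Therefore the largest such d is 3.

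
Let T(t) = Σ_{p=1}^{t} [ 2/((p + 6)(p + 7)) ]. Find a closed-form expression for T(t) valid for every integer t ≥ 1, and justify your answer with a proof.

We claim T(t) = 2t/(7(t + 7)) for all t ≥ 1.
For the base case t = 1: T(1) = 1/28, and the closed form gives 1/28. They agree.
Inductive step: assume the claim holds for t = p, so T(p) = 2p/(7(p + 7)).
Then T(p+1) = T(p) + (2/((p + 7)(p + 8))) = (2p/(7(p + 7))) + (2/((p + 7)(p + 8))).
Simplifying, T(p+1) = 2(p + 1)/(7(p + 8)) = 2(p+1)/(7((p+1) + 7)),
which is the closed form with t = p+1.
Hence, by induction on t, the claim holds for every t ≥ 1.

T(t) = 2t/(7(t + 7))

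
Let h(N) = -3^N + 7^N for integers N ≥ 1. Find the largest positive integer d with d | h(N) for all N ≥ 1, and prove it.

Computing the first values: h(1) = 4 and h(2) = 40; gcd(4, 40) = 4, so d ≤ 4.
We prove 4 | -3^N + 7^N for all N ≥ 1 by induction on N.
When N = 1: h(1) = 4 = 4·(1), so 4 | h(1).
Inductive step: assume the claim holds for N = p, i.e. 4 | h(p). Then
7^{p+1} − 3^{p+1} = 7·7^p − 3·3^p = 7·(7^p − 3^p) + (4)·3^p. The first term is divisible by 4 by the inductive hypothesis, and the second term (4)·3^p is divisible by 4 since 4 | 4. Hence 4 | h(p+1).
Hence, by induction on N, the claim holds for every N ≥ 1.
Therefore the largest such d is 4.

d = 4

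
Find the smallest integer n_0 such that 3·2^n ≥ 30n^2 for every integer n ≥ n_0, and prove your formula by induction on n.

n_0 = 10

At n = 9: 1536 < 2430, so the inequality fails and n_0 ≥ 10. We prove 3·2^n ≥ 30n^2 for all n ≥ 10.
For the base case n = 10: 3·2^n = 3072 and 30n^2 = 3000, so 3072 ≥ 3000.
Inductive step: assume the claim holds for n = p, so 3·2^p ≥ 30p^2.
Then 3·2^(p + 1) = 2·(3·2^p) ≥ 2·(30p^2).
Also, for p ≥ 10 we have 2·(30p^2) ≥ 30(p+1)^2, since 2 ≥ (1 + 1/p)^2 for all p ≥ 10.
Combining, 3·2^(p + 1) ≥ 30(p+1)^2.
By induction, the statement is established for all n ≥ 10.
Hence the smallest such n_0 is 10.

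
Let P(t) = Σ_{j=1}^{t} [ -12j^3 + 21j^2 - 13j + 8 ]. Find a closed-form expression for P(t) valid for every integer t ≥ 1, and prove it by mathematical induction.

P(t) = -t(3t^3 - t^2 - t - 5)

We claim P(t) = -t(3t^3 - t^2 - t - 5) for all t ≥ 1.
When t = 1: P(1) = 4, and the closed form gives 4. They agree.
Inductive step: suppose the statement holds for some j ≥ 1, so P(j) = j(-3j^3 + j^2 + j + 5).
Then P(j+1) = P(j) + (-12j^3 - 15j^2 - 7j + 4) = (j(-3j^3 + j^2 + j + 5)) + (-12j^3 - 15j^2 - 7j + 4).
Simplifying, P(j+1) = -(j + 1)(3j^3 + 8j^2 + 6j - 4) = -(j+1)(3(j+1)^3 - (j+1)^2 - (j+1) - 5),
which is the closed form with t = j+1.
Hence, by induction on t, the claim holds for every t ≥ 1.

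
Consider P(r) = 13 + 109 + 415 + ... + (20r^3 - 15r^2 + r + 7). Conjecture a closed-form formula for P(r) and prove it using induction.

P(r) = r(5r^3 + 5r^2 - 2r + 5)

We claim P(r) = r(5r^3 + 5r^2 - 2r + 5) for all r ≥ 1.
When r = 1: P(1) = 13, and the closed form gives 13. They agree.
Inductive step: suppose the statement holds for some i ≥ 1, so P(i) = i(5i^3 + 5i^2 - 2i + 5).
Then P(i+1) = P(i) + (20i^3 + 45i^2 + 31i + 13) = (i(5i^3 + 5i^2 - 2i + 5)) + (20i^3 + 45i^2 + 31i + 13).
Simplifying, P(i+1) = (i + 1)(5i^3 + 20i^2 + 23i + 13) = (i+1)(5(i+1)^3 + 5(i+1)^2 - 2(i+1) + 5),
which is the closed form with r = i+1.
Hence, by induction on r, the claim holds for every r ≥ 1.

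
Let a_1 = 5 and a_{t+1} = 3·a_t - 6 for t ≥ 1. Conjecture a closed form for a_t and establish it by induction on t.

Computing the first terms: a_1 = 5, a_2 = 9, a_3 = 21. This suggests a_t = 2·3^(t - 1) + 3.
For the base case t = 1: the formula gives 5 = 5 = a_1.
Inductive step: assume the claim holds for t = k, so a_k = 2·3^(k - 1) + 3.
Then a_{k+1} = 3·a_k - 6 = 3·(2·3^(k - 1) + 3) - 6 = 2·3^k + 3 = 2·3^((k+1) - 1) + 3,
which is the claimed formula at t = k+1.
By induction, the statement is established for all t ≥ 1.

a_t = 2·3^(t - 1) + 3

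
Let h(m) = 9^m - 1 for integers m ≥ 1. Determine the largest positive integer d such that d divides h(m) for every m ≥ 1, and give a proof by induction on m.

d = 8

Computing the first values: h(1) = 8 and h(2) = 80; gcd(8, 80) = 8, so d ≤ 8.
We prove 8 | 9^m - 1 for all m ≥ 1 by induction on m.
Base case (m = 1): h(1) = 8 = 8·(1), so 8 | h(1).
Inductive step: suppose the statement holds for some k ≥ 1, i.e. 8 | h(k). Then
9^{k+1} − 1^{k+1} = 9·9^k − 1·1^k = 9·(9^k − 1^k) + (8)·1^k. The first term is divisible by 8 by the inductive hypothesis, and the second term (8)·1^k is divisible by 8 since 8 | 8. Hence 8 | h(k+1).
By induction, the statement is established for all m ≥ 1.
Therefore the largest such d is 8.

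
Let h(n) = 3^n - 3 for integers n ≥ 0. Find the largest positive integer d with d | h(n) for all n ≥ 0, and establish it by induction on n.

d = 2

Computing the first values: h(0) = -2 and h(1) = 0; gcd(-2, 0) = 2, so d ≤ 2.
We prove 2 | 3^n - 3 for all n ≥ 0 by induction on n.
Base case (n = 0): h(0) = -2 = 2·(-1), so 2 | h(0).
Inductive step: assume the claim holds for n = k, i.e. 2 | h(k). Then
h(k+1) = 3^(k+1) - 3 = 3·(3^k - 3) + 6 = 3·h(k) + 6. The first term is divisible by 2 by the inductive hypothesis, and 6 is divisible by 2. Hence 2 | h(k+1).
Hence, by induction on n, the claim holds for every n ≥ 0.
Therefore the largest such d is 2.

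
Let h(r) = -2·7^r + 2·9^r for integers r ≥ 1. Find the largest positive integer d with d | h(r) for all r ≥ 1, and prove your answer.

Computing the first values: h(1) = 4 and h(2) = 64; gcd(4, 64) = 4, so d ≤ 4.
We prove 4 | -2·7^r + 2·9^r for all r ≥ 1 by induction on r.
When r = 1: h(1) = 4 = 4·(1), so 4 | h(1).
Inductive step: suppose the statement holds for some i ≥ 1, i.e. 4 | h(i). Then
h(i+1) − 9·h(i) = (-2·7^(i+1) + 2·9^(i+1)) − 9·(-2·7^i + 2·9^i) = (-2)·7^i·(7 − 9) = (4)·7^i. Since 4 | h(i) by the inductive hypothesis, 4 | 9·h(i); and 4 | 4 since 4 = 4·1. Therefore 4 | h(i+1).
By the principle of mathematical induction, the result holds for all r ≥ 1.
Therefore the largest such d is 4.

d = 4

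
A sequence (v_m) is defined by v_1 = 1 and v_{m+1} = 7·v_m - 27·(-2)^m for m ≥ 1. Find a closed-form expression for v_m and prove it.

Computing the first terms: v_1 = 1, v_2 = 61, v_3 = 319. This suggests v_m = 3(-2)^m + 7^m.
When m = 1: the formula gives 1 = 1 = v_1.
Suppose the result is true for m = r, so v_r = 3(-2)^r + 7^r.
Then v_{r+1} = 7·v_r - 27·(-2)^r = 7·(3(-2)^r + 7^r) - 27·(-2)^r = 3(-2)^(r + 1) + 7^(r + 1),
which is the claimed formula at m = r+1.
By the principle of mathematical induction, the result holds for all m ≥ 1.

v_m = 3(-2)^m + 7^m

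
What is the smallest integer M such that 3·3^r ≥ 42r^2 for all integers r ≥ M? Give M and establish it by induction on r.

At r = 5: 729 < 1050, so the inequality fails and M ≥ 6. We prove 3·3^r ≥ 42r^2 for all r ≥ 6.
For the base case r = 6: 3·3^r = 2187 and 42r^2 = 1512, so 2187 ≥ 1512.
Suppose the result is true for r = i, so 3·3^i ≥ 42i^2.
Then 3·3^(i + 1) = 3·(3·3^i) ≥ 3·(42i^2).
Also, for i ≥ 6 we have 3·(42i^2) ≥ 42(i+1)^2, since 3 ≥ (1 + 1/i)^2 for all i ≥ 6.
Combining, 3·3^(i + 1) ≥ 42(i+1)^2.
By induction, the statement is established for all r ≥ 6.
Hence the smallest such M is 6.

M = 6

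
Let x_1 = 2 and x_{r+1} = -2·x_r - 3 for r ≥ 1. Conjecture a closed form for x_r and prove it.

Computing the first terms: x_1 = 2, x_2 = -7, x_3 = 11. This suggests x_r = 3(-2)^(r - 1) - 1.
Base case (r = 1): the formula gives 2 = 2 = x_1.
Inductive step: suppose the statement holds for some k ≥ 1, so x_k = 3(-2)^(k - 1) - 1.
Then x_{k+1} = -2·x_k - 3 = -2·(3(-2)^(k - 1) - 1) - 3 = 3(-2)^k - 1 = 3(-2)^((k+1) - 1) - 1,
which is the claimed formula at r = k+1.
Hence, by induction on r, the claim holds for every r ≥ 1.

x_r = 3(-2)^(r - 1) - 1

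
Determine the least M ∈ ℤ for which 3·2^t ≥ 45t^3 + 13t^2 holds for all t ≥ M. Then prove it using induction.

M = 16

At t = 15: 98304 < 154800, so the inequality fails and M ≥ 16. We prove 3·2^t ≥ 45t^3 + 13t^2 for all t ≥ 16.
Base case (t = 16): 3·2^t = 196608 and 45t^3 + 13t^2 = 187648, so 196608 ≥ 187648.
For the inductive step, assume it holds for an arbitrary m ≥ 16, so 3·2^m ≥ 45m^3 + 13m^2.
Then 3·2^(m + 1) = 2·(3·2^m) ≥ 2·(45m^3 + 13m^2).
Also, for m ≥ 16 we have 2·(45m^3 + 13m^2) ≥ 45(m+1)^3 + 13(m+1)^2, since 2·(45m^3 + 13m^2) − (45(m+1)^3 + 13(m+1)^2) = 45m^3 - 122m^2 - 161m - 58, which is nonnegative for all m ≥ 16.
Combining, 3·2^(m + 1) ≥ 45(m+1)^3 + 13(m+1)^2.
This completes the induction.
Hence the smallest such M is 16.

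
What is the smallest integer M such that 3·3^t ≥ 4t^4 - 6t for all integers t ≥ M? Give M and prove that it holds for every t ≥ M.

At t = 7: 6561 < 9562, so the inequality fails and M ≥ 8. We prove 3·3^t ≥ 4t^4 - 6t for all t ≥ 8.
When t = 8: 3·3^t = 19683 and 4t^4 - 6t = 16336, so 19683 ≥ 16336.
For the inductive step, assume it holds for an arbitrary r ≥ 8, so 3·3^r ≥ 4r^4 - 6r.
Then 3·3^(r + 1) = 3·(3·3^r) ≥ 3·(4r^4 - 6r).
Also, for r ≥ 8 we have 3·(4r^4 - 6r) ≥ 4(r+1)^4 - 6(r+1), since 3·(4r^4 - 6r) − (4(r+1)^4 - 6(r+1)) = 8r^4 - 16r^3 - 24r^2 - 28r + 2, which is nonnegative for all r ≥ 8.
Combining, 3·3^(r + 1) ≥ 4(r+1)^4 - 6(r+1).
Hence, by induction on t, the claim holds for every t ≥ 8.
Hence the smallest such M is 8.

M = 8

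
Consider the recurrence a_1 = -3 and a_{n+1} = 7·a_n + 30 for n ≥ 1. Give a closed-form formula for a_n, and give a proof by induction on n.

Computing the first terms: a_1 = -3, a_2 = 9, a_3 = 93. This suggests a_n = 2·7^(n - 1) - 5.
When n = 1: the formula gives -3 = -3 = a_1.
Inductive step: suppose the statement holds for some j ≥ 1, so a_j = 2·7^(j - 1) - 5.
Then a_{j+1} = 7·a_j + 30 = 7·(2·7^(j - 1) - 5) + 30 = 2·7^j - 5 = 2·7^((j+1) - 1) - 5,
which is the claimed formula at n = j+1.
Hence, by induction on n, the claim holds for every n ≥ 1.

a_n = 2·7^(n - 1) - 5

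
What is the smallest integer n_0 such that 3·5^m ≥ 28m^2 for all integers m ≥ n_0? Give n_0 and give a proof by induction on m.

n_0 = 3

At m = 2: 75 < 112, so the inequality fails and n_0 ≥ 3. We prove 3·5^m ≥ 28m^2 for all m ≥ 3.
Base case (m = 3): 3·5^m = 375 and 28m^2 = 252, so 375 ≥ 252.
Inductive step: suppose the statement holds for some p ≥ 3, so 3·5^p ≥ 28p^2.
Then 3·5^(p + 1) = 5·(3·5^p) ≥ 5·(28p^2).
Also, for p ≥ 3 we have 5·(28p^2) ≥ 28(p+1)^2, since 5 ≥ (1 + 1/p)^2 for all p ≥ 3.
Combining, 3·5^(p + 1) ≥ 28(p+1)^2.
By induction, the statement is established for all m ≥ 3.
Hence the smallest such n_0 is 3.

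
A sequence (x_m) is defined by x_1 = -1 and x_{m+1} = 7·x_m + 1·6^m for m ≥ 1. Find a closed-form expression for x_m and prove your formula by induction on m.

x_m = -6^m + 5·7^(m - 1)

Computing the first terms: x_1 = -1, x_2 = -1, x_3 = 29. This suggests x_m = -6^m + 5·7^(m - 1).
Base case (m = 1): the formula gives -1 = -1 = x_1.
Suppose the result is true for m = r, so x_r = -6^r + 5·7^(r - 1).
Then x_{r+1} = 7·x_r + 1·6^r = 7·(-6^r + 5·7^(r - 1)) + 1·6^r = -6^(r + 1) + 5·7^r = -6^(r+1) + 5·7^((r+1) - 1),
which is the claimed formula at m = r+1.
Hence, by induction on m, the claim holds for every m ≥ 1.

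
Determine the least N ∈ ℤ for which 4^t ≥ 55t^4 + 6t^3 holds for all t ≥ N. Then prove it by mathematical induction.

At t = 9: 262144 < 365229, so the inequality fails and N ≥ 10. We prove 4^t ≥ 55t^4 + 6t^3 for all t ≥ 10.
For the base case t = 10: 4^t = 1048576 and 55t^4 + 6t^3 = 556000, so 1048576 ≥ 556000.
For the inductive step, assume it holds for an arbitrary p ≥ 10, so 4^p ≥ 55p^4 + 6p^3.
Then 4^(p + 1) = 4·(4^p) ≥ 4·(55p^4 + 6p^3).
Also, for p ≥ 10 we have 4·(55p^4 + 6p^3) ≥ 55(p+1)^4 + 6(p+1)^3, since 4·(55p^4 + 6p^3) − (55(p+1)^4 + 6(p+1)^3) = 165p^4 - 202p^3 - 348p^2 - 238p - 61, which is nonnegative for all p ≥ 10.
Combining, 4^(p + 1) ≥ 55(p+1)^4 + 6(p+1)^3.
By the principle of mathematical induction, the result holds for all t ≥ 10.
Hence the smallest such N is 10.

N = 10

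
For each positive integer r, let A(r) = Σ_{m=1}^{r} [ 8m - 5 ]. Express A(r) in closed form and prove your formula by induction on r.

A(r) = r(4r - 1)

We claim A(r) = r(4r - 1) for all r ≥ 1.
When r = 1: A(1) = 3, and the closed form gives 3. They agree.
For the inductive step, assume it holds for an arbitrary m ≥ 1, so A(m) = m(4m - 1).
Then A(m+1) = A(m) + (8m + 3) = (m(4m - 1)) + (8m + 3).
Simplifying, A(m+1) = (m + 1)(4m + 3) = (m+1)(4(m+1) - 1),
which is the closed form with r = m+1.
By induction, the statement is established for all r ≥ 1.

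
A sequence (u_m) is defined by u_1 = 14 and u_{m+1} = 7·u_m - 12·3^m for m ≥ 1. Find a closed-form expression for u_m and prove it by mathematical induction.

Computing the first terms: u_1 = 14, u_2 = 62, u_3 = 326. This suggests u_m = 3^(m + 1) + 5·7^(m - 1).
Base case (m = 1): the formula gives 14 = 14 = u_1.
For the inductive step, assume it holds for an arbitrary r ≥ 1, so u_r = 3^(r + 1) + 5·7^(r - 1).
Then u_{r+1} = 7·u_r - 12·3^r = 7·(3^(r + 1) + 5·7^(r - 1)) - 12·3^r = 3^(r + 2) + 5·7^r = 3^((r+1) + 1) + 5·7^((r+1) - 1),
which is the claimed formula at m = r+1.
Hence, by induction on m, the claim holds for every m ≥ 1.

u_m = 3^(m + 1) + 5·7^(m - 1)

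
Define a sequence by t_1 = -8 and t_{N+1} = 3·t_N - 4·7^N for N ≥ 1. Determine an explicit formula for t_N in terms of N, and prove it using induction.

Computing the first terms: t_1 = -8, t_2 = -52, t_3 = -352. This suggests t_N = -3^(N - 1) - 7^N.
Base case (N = 1): the formula gives -8 = -8 = t_1.
Inductive step: suppose the statement holds for some p ≥ 1, so t_p = -3^(p - 1) - 7^p.
Then t_{p+1} = 3·t_p - 4·7^p = 3·(-3^(p - 1) - 7^p) - 4·7^p = -3^p - 7^(p + 1) = -3^((p+1) - 1) - 7^(p+1),
which is the claimed formula at N = p+1.
By induction, the statement is established for all N ≥ 1.

t_N = -3^(N - 1) - 7^N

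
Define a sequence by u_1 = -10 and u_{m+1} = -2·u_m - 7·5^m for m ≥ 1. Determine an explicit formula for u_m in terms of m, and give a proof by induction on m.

u_m = -5(-2)^(m - 1) - 5^m

Computing the first terms: u_1 = -10, u_2 = -15, u_3 = -145. This suggests u_m = -5(-2)^(m - 1) - 5^m.
Base step (m = 1): the formula gives -10 = -10 = u_1.
Inductive step: suppose the statement holds for some p ≥ 1, so u_p = -5(-2)^(p - 1) - 5^p.
Then u_{p+1} = -2·u_p - 7·5^p = -2·(-5(-2)^(p - 1) - 5^p) - 7·5^p = -5(-2)^p - 5^(p + 1) = -5(-2)^((p+1) - 1) - 5^(p+1),
which is the claimed formula at m = p+1.
By induction, the statement is established for all m ≥ 1.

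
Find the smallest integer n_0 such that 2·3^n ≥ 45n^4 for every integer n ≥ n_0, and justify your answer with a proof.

n_0 = 12

At n = 11: 354294 < 658845, so the inequality fails and n_0 ≥ 12. We prove 2·3^n ≥ 45n^4 for all n ≥ 12.
Base case (n = 12): 2·3^n = 1062882 and 45n^4 = 933120, so 1062882 ≥ 933120.
For the inductive step, assume it holds for an arbitrary k ≥ 12, so 2·3^k ≥ 45k^4.
Then 2·3^(k + 1) = 3·(2·3^k) ≥ 3·(45k^4).
Also, for k ≥ 12 we have 3·(45k^4) ≥ 45(k+1)^4, since 3 ≥ (1 + 1/k)^4 for all k ≥ 12.
Combining, 2·3^(k + 1) ≥ 45(k+1)^4.
By the principle of mathematical induction, the result holds for all n ≥ 12.
Hence the smallest such n_0 is 12.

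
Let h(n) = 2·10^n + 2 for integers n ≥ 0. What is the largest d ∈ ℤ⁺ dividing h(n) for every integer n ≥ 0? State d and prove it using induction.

d = 2

Computing the first values: h(0) = 4 and h(1) = 22; gcd(4, 22) = 2, so d ≤ 2.
We prove 2 | 2·10^n + 2 for all n ≥ 0 by induction on n.
When n = 0: h(0) = 4 = 2·(2), so 2 | h(0).
Inductive step: suppose the statement holds for some j ≥ 0, i.e. 2 | h(j). Then
h(j+1) = 2·10^(j+1) + 2 = 10·(2·10^j + 2) - 18 = 10·h(j) - 18. The first term is divisible by 2 by the inductive hypothesis, and -18 is divisible by 2. Hence 2 | h(j+1).
By induction, the statement is established for all n ≥ 0.
Therefore the largest such d is 2.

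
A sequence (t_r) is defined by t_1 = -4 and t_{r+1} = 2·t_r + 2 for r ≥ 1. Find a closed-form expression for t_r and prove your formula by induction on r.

Computing the first terms: t_1 = -4, t_2 = -6, t_3 = -10. This suggests t_r = -2^r - 2.
For the base case r = 1: the formula gives -4 = -4 = t_1.
Inductive step: assume the claim holds for r = j, so t_j = -2^j - 2.
Then t_{j+1} = 2·t_j + 2 = 2·(-2^j - 2) + 2 = -2^(j + 1) - 2,
which is the claimed formula at r = j+1.
Hence, by induction on r, the claim holds for every r ≥ 1.

t_r = -2^r - 2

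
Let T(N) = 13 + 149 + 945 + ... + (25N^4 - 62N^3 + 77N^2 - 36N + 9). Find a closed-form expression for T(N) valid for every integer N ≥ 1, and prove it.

T(N) = N(5N^4 - 3N^3 + 3N^2 + 5N + 3)

We claim T(N) = N(5N^4 - 3N^3 + 3N^2 + 5N + 3) for all N ≥ 1.
When N = 1: T(1) = 13, and the closed form gives 13. They agree.
For the inductive step, assume it holds for an arbitrary k ≥ 1, so T(k) = k(5k^4 - 3k^3 + 3k^2 + 5k + 3).
Then T(k+1) = T(k) + (25k^4 + 38k^3 + 41k^2 + 32k + 13) = (k(5k^4 - 3k^3 + 3k^2 + 5k + 3)) + (25k^4 + 38k^3 + 41k^2 + 32k + 13).
Simplifying, T(k+1) = (k + 1)(5k^4 + 17k^3 + 24k^2 + 22k + 13) = (k+1)(5(k+1)^4 - 3(k+1)^3 + 3(k+1)^2 + 5(k+1) + 3),
which is the closed form with N = k+1.
By induction, the statement is established for all N ≥ 1.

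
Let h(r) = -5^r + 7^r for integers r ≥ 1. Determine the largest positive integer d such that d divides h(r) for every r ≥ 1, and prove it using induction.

Computing the first values: h(1) = 2 and h(2) = 24; gcd(2, 24) = 2, so d ≤ 2.
We prove 2 | -5^r + 7^r for all r ≥ 1 by induction on r.
For the base case r = 1: h(1) = 2 = 2·(1), so 2 | h(1).
Inductive step: suppose the statement holds for some i ≥ 1, i.e. 2 | h(i). Then
7^{i+1} − 5^{i+1} = 7·7^i − 5·5^i = 7·(7^i − 5^i) + (2)·5^i. The first term is divisible by 2 by the inductive hypothesis, and the second term (2)·5^i is divisible by 2 since 2 | 2. Hence 2 | h(i+1).
This completes the induction.
Therefore the largest such d is 2.

d = 2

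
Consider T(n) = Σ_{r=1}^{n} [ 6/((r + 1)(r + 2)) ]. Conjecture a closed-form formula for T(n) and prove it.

T(n) = 3n/(n + 2)

We claim T(n) = 3n/(n + 2) for all n ≥ 1.
For the base case n = 1: T(1) = 1, and the closed form gives 1. They agree.
Suppose the result is true for n = r, so T(r) = 3r/(r + 2).
Then T(r+1) = T(r) + (6/((r + 2)(r + 3))) = (3r/(r + 2)) + (6/((r + 2)(r + 3))).
Simplifying, T(r+1) = 3(r + 1)/(r + 3) = 3(r+1)/((r+1) + 2),
which is the closed form with n = r+1.
By induction, the statement is established for all n ≥ 1.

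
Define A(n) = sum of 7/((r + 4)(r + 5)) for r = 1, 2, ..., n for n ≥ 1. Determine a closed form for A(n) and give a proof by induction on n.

A(n) = 7n/(5(n + 5))

We claim A(n) = 7n/(5(n + 5)) for all n ≥ 1.
Base step (n = 1): A(1) = 7/30, and the closed form gives 7/30. They agree.
Suppose the result is true for n = r, so A(r) = 7r/(5(r + 5)).
Then A(r+1) = A(r) + (7/((r + 5)(r + 6))) = (7r/(5(r + 5))) + (7/((r + 5)(r + 6))).
Simplifying, A(r+1) = 7(r + 1)/(5(r + 6)) = 7(r+1)/(5((r+1) + 5)),
which is the closed form with n = r+1.
By the principle of mathematical induction, the result holds for all n ≥ 1.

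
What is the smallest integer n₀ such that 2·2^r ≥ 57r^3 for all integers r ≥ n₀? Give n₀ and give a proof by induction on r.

n₀ = 18

At r = 17: 262144 < 280041, so the inequality fails and n₀ ≥ 18. We prove 2·2^r ≥ 57r^3 for all r ≥ 18.
When r = 18: 2·2^r = 524288 and 57r^3 = 332424, so 524288 ≥ 332424.
Suppose the result is true for r = i, so 2·2^i ≥ 57i^3.
Then 2·2^(i + 1) = 2·(2·2^i) ≥ 2·(57i^3).
Also, for i ≥ 18 we have 2·(57i^3) ≥ 57(i+1)^3, since 2 ≥ (1 + 1/i)^3 for all i ≥ 18.
Combining, 2·2^(i + 1) ≥ 57(i+1)^3.
By induction, the statement is established for all r ≥ 18.
Hence the smallest such n₀ is 18.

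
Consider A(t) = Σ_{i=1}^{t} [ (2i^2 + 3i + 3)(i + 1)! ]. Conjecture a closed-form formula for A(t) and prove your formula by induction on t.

A(t) = (2t + 1)(t + 2)! - 2

We claim A(t) = (2t + 1)(t + 2)! - 2 for all t ≥ 1.
When t = 1: A(1) = 16, and the closed form gives 16. They agree.
Suppose the result is true for t = i, so A(i) = (2i + 1)(i + 2)! - 2.
Then A(i+1) = A(i) + ((2i^2 + 7i + 8)(i + 2)!) = ((2i + 1)(i + 2)! - 2) + ((2i^2 + 7i + 8)(i + 2)!).
Simplifying, A(i+1) = (2(i+1) + 1)((i+1) + 2)! - 2,
which is the closed form with t = i+1.
Hence, by induction on t, the claim holds for every t ≥ 1.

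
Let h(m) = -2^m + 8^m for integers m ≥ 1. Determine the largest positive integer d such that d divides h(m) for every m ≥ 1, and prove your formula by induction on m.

Computing the first values: h(1) = 6 and h(2) = 60; gcd(6, 60) = 6, so d ≤ 6.
We prove 6 | -2^m + 8^m for all m ≥ 1 by induction on m.
Base step (m = 1): h(1) = 6 = 6·(1), so 6 | h(1).
Inductive step: assume the claim holds for m = k, i.e. 6 | h(k). Then
8^{k+1} − 2^{k+1} = 8·8^k − 2·2^k = 8·(8^k − 2^k) + (6)·2^k. The first term is divisible by 6 by the inductive hypothesis, and the second term (6)·2^k is divisible by 6 since 6 | 6. Hence 6 | h(k+1).
By induction, the statement is established for all m ≥ 1.
Therefore the largest such d is 6.

d = 6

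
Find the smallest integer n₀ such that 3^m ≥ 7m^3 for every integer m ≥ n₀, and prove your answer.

n₀ = 8

At m = 7: 2187 < 2401, so the inequality fails and n₀ ≥ 8. We prove 3^m ≥ 7m^3 for all m ≥ 8.
When m = 8: 3^m = 6561 and 7m^3 = 3584, so 6561 ≥ 3584.
Inductive step: assume the claim holds for m = p, so 3^p ≥ 7p^3.
Then 3^(p + 1) = 3·(3^p) ≥ 3·(7p^3).
Also, for p ≥ 8 we have 3·(7p^3) ≥ 7(p+1)^3, since 3 ≥ (1 + 1/p)^3 for all p ≥ 8.
Combining, 3^(p + 1) ≥ 7(p+1)^3.
By induction, the statement is established for all m ≥ 8.
Hence the smallest such n₀ is 8.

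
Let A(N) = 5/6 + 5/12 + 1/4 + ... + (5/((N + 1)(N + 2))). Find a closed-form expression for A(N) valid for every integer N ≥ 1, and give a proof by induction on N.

We claim A(N) = 5N/(2(N + 2)) for all N ≥ 1.
When N = 1: A(1) = 5/6, and the closed form gives 5/6. They agree.
Inductive step: suppose the statement holds for some r ≥ 1, so A(r) = 5r/(2(r + 2)).
Then A(r+1) = A(r) + (5/((r + 2)(r + 3))) = (5r/(2(r + 2))) + (5/((r + 2)(r + 3))).
Simplifying, A(r+1) = 5(r + 1)/(2(r + 3)) = 5(r+1)/(2((r+1) + 2)),
which is the closed form with N = r+1.
By induction, the statement is established for all N ≥ 1.

A(N) = 5N/(2(N + 2))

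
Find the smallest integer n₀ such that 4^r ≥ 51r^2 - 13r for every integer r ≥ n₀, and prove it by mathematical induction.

n₀ = 6

At r = 5: 1024 < 1210, so the inequality fails and n₀ ≥ 6. We prove 4^r ≥ 51r^2 - 13r for all r ≥ 6.
For the base case r = 6: 4^r = 4096 and 51r^2 - 13r = 1758, so 4096 ≥ 1758.
Inductive step: suppose the statement holds for some p ≥ 6, so 4^p ≥ 51p^2 - 13p.
Then 4^(p + 1) = 4·(4^p) ≥ 4·(51p^2 - 13p).
Also, for p ≥ 6 we have 4·(51p^2 - 13p) ≥ 51(p+1)^2 - 13(p+1), since 4·(51p^2 - 13p) − (51(p+1)^2 - 13(p+1)) = 153p^2 - 141p - 38, which is nonnegative for all p ≥ 6.
Combining, 4^(p + 1) ≥ 51(p+1)^2 - 13(p+1).
This completes the induction.
Hence the smallest such n₀ is 6.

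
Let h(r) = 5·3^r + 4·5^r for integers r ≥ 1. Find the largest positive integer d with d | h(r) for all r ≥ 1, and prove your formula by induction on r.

d = 5

Computing the first values: h(1) = 35 and h(2) = 145; gcd(35, 145) = 5, so d ≤ 5.
We prove 5 | 5·3^r + 4·5^r for all r ≥ 1 by induction on r.
Base case (r = 1): h(1) = 35 = 5·(7), so 5 | h(1).
Inductive step: assume the claim holds for r = k, i.e. 5 | h(k). Then
h(k+1) − 5·h(k) = (5·3^(k+1) + 4·5^(k+1)) − 5·(5·3^k + 4·5^k) = (5)·3^k·(3 − 5) = (-10)·3^k. Since 5 | h(k) by the inductive hypothesis, 5 | 5·h(k); and 5 | -10 since -10 = 5·-2. Therefore 5 | h(k+1).
By induction, the statement is established for all r ≥ 1.
Therefore the largest such d is 5.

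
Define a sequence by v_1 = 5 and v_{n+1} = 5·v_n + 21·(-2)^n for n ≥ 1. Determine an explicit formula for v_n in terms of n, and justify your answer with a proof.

v_n = -3(-2)^n - 5^(n - 1)

Computing the first terms: v_1 = 5, v_2 = -17, v_3 = -1. This suggests v_n = -3(-2)^n - 5^(n - 1).
Base case (n = 1): the formula gives 5 = 5 = v_1.
Suppose the result is true for n = m, so v_m = -3(-2)^m - 5^(m - 1).
Then v_{m+1} = 5·v_m + 21·(-2)^m = 5·(-3(-2)^m - 5^(m - 1)) + 21·(-2)^m = -3(-2)^(m + 1) - 5^m = -3(-2)^(m+1) - 5^((m+1) - 1),
which is the claimed formula at n = m+1.
This completes the induction.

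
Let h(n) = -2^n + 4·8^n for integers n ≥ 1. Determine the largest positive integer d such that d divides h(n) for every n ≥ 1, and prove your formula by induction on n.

Computing the first values: h(1) = 30 and h(2) = 252; gcd(30, 252) = 6, so d ≤ 6.
We prove 6 | -2^n + 4·8^n for all n ≥ 1 by induction on n.
When n = 1: h(1) = 30 = 6·(5), so 6 | h(1).
Inductive step: assume the claim holds for n = j, i.e. 6 | h(j). Then
h(j+1) − 8·h(j) = (-2^(j+1) + 4·8^(j+1)) − 8·(-2^j + 4·8^j) = (-1)·2^j·(2 − 8) = (6)·2^j. Since 6 | h(j) by the inductive hypothesis, 6 | 8·h(j); and 6 | 6 since 6 = 6·1. Therefore 6 | h(j+1).
This completes the induction.
Therefore the largest such d is 6.

d = 6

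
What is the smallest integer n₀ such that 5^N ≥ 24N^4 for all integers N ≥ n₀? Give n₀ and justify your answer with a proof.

n₀ = 7

At N = 6: 15625 < 31104, so the inequality fails and n₀ ≥ 7. We prove 5^N ≥ 24N^4 for all N ≥ 7.
When N = 7: 5^N = 78125 and 24N^4 = 57624, so 78125 ≥ 57624.
For the inductive step, assume it holds for an arbitrary p ≥ 7, so 5^p ≥ 24p^4.
Then 5^(p + 1) = 5·(5^p) ≥ 5·(24p^4).
Also, for p ≥ 7 we have 5·(24p^4) ≥ 24(p+1)^4, since 5 ≥ (1 + 1/p)^4 for all p ≥ 7.
Combining, 5^(p + 1) ≥ 24(p+1)^4.
Hence, by induction on N, the claim holds for every N ≥ 7.
Hence the smallest such n₀ is 7.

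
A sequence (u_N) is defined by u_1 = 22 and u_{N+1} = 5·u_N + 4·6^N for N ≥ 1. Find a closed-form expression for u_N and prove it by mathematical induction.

Computing the first terms: u_1 = 22, u_2 = 134, u_3 = 814. This suggests u_N = -2·5^(N - 1) + 4·6^N.
Base step (N = 1): the formula gives 22 = 22 = u_1.
Suppose the result is true for N = m, so u_m = -2·5^(m - 1) + 4·6^m.
Then u_{m+1} = 5·u_m + 4·6^m = 5·(-2·5^(m - 1) + 4·6^m) + 4·6^m = -2·5^m + 4·6^(m + 1) = -2·5^((m+1) - 1) + 4·6^(m+1),
which is the claimed formula at N = m+1.
By the principle of mathematical induction, the result holds for all N ≥ 1.

u_N = -2·5^(N - 1) + 4·6^N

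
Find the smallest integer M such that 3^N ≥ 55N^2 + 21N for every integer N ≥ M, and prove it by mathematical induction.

M = 8

At N = 7: 2187 < 2842, so the inequality fails and M ≥ 8. We prove 3^N ≥ 55N^2 + 21N for all N ≥ 8.
When N = 8: 3^N = 6561 and 55N^2 + 21N = 3688, so 6561 ≥ 3688.
Inductive step: assume the claim holds for N = r, so 3^r ≥ 55r^2 + 21r.
Then 3^(r + 1) = 3·(3^r) ≥ 3·(55r^2 + 21r).
Also, for r ≥ 8 we have 3·(55r^2 + 21r) ≥ 55(r+1)^2 + 21(r+1), since 3·(55r^2 + 21r) − (55(r+1)^2 + 21(r+1)) = 110r^2 - 68r - 76, which is nonnegative for all r ≥ 8.
Combining, 3^(r + 1) ≥ 55(r+1)^2 + 21(r+1).
By induction, the statement is established for all N ≥ 8.
Hence the smallest such M is 8.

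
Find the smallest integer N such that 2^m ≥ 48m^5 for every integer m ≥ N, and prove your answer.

N = 31

At m = 30: 1073741824 < 1166400000, so the inequality fails and N ≥ 31. We prove 2^m ≥ 48m^5 for all m ≥ 31.
For the base case m = 31: 2^m = 2147483648 and 48m^5 = 1374199248, so 2147483648 ≥ 1374199248.
Suppose the result is true for m = k, so 2^k ≥ 48k^5.
Then 2^(k + 1) = 2·(2^k) ≥ 2·(48k^5).
Also, for k ≥ 31 we have 2·(48k^5) ≥ 48(k+1)^5, since 2 ≥ (1 + 1/k)^5 for all k ≥ 31.
Combining, 2^(k + 1) ≥ 48(k+1)^5.
This completes the induction.
Hence the smallest such N is 31.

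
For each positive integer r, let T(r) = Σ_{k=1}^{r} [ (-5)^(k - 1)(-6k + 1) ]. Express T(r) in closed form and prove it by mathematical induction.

We claim T(r) = (-5)^r·r for all r ≥ 1.
Base step (r = 1): T(1) = -5, and the closed form gives -5. They agree.
Inductive step: suppose the statement holds for some k ≥ 1, so T(k) = (-5)^k·k.
Then T(k+1) = T(k) + ((-5)^k(-6k - 5)) = ((-5)^k·k) + ((-5)^k(-6k - 5)).
Simplifying, T(k+1) = (-5)^(k + 1)(k + 1) = (-5)^(k+1)·(k+1),
which is the closed form with r = k+1.
By induction, the statement is established for all r ≥ 1.

T(r) = (-5)^r·r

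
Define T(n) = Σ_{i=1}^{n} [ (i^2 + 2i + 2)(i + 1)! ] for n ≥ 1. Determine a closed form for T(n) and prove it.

We claim T(n) = (n + 1)(n + 2)! - 2 for all n ≥ 1.
For the base case n = 1: T(1) = 10, and the closed form gives 10. They agree.
For the inductive step, assume it holds for an arbitrary i ≥ 1, so T(i) = (i + 1)(i + 2)! - 2.
Then T(i+1) = T(i) + ((i^2 + 4i + 5)(i + 2)!) = ((i + 1)(i + 2)! - 2) + ((i^2 + 4i + 5)(i + 2)!).
Simplifying, T(i+1) = ((i+1) + 1)((i+1) + 2)! - 2,
which is the closed form with n = i+1.
This completes the induction.

T(n) = (n + 1)(n + 2)! - 2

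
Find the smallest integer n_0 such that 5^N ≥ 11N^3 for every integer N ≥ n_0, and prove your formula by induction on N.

At N = 4: 625 < 704, so the inequality fails and n_0 ≥ 5. We prove 5^N ≥ 11N^3 for all N ≥ 5.
When N = 5: 5^N = 3125 and 11N^3 = 1375, so 3125 ≥ 1375.
Suppose the result is true for N = j, so 5^j ≥ 11j^3.
Then 5^(j + 1) = 5·(5^j) ≥ 5·(11j^3).
Also, for j ≥ 5 we have 5·(11j^3) ≥ 11(j+1)^3, since 5 ≥ (1 + 1/j)^3 for all j ≥ 5.
Combining, 5^(j + 1) ≥ 11(j+1)^3.
By induction, the statement is established for all N ≥ 5.
Hence the smallest such n_0 is 5.

n_0 = 5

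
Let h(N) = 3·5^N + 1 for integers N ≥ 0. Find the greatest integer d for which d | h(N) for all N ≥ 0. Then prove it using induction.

d = 4

Computing the first values: h(0) = 4 and h(1) = 16; gcd(4, 16) = 4, so d ≤ 4.
We prove 4 | 3·5^N + 1 for all N ≥ 0 by induction on N.
For the base case N = 0: h(0) = 4 = 4·(1), so 4 | h(0).
Suppose the result is true for N = i, i.e. 4 | h(i). Then
h(i+1) = 3·5^(i+1) + 1 = 5·(3·5^i + 1) - 4 = 5·h(i) - 4. The first term is divisible by 4 by the inductive hypothesis, and -4 is divisible by 4. Hence 4 | h(i+1).
By induction, the statement is established for all N ≥ 0.
Therefore the largest such d is 4.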